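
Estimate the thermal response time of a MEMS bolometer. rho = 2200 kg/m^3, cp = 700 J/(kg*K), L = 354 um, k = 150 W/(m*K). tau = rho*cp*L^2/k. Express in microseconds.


Step 1: Convert L to m: L = 354e-6 m
Step 2: L^2 = (354e-6)^2 = 1.25316e-07 m^2
Step 3: tau = 2200 * 700 * 1.25316e-07 / 150 = 1.2865776e-03 s
Step 4: Convert to microseconds (multiply by 1e6).
tau = 1286.578 us


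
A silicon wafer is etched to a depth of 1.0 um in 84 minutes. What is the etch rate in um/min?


Step 1: Etch rate = depth / time
Step 2: rate = 1.0 / 84
rate = 0.012 um/min


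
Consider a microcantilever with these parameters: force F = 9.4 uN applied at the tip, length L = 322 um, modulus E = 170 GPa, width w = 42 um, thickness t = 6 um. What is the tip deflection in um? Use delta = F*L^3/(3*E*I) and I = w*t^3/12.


Step 1: Calculate the second moment of area.
I = w * t^3 / 12 = 42 * 6^3 / 12 = 756.0 um^4
Step 2: Convert E to consistent units (1 GPa = 1000 uN/um^2).
E = 170 GPa = 170000 uN/um^2
Step 3: Calculate tip deflection.
delta = F * L^3 / (3 * E * I)
delta = 9.4 * 322^3 / (3 * 170000 * 756.0)
delta = 0.814 um


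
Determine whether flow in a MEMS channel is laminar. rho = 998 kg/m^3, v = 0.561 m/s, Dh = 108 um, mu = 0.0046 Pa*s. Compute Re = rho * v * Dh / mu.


Step 1: Convert Dh to meters: Dh = 108e-6 m
Step 2: Re = rho * v * Dh / mu
Re = 998 * 0.561 * 108e-6 / 0.0046
Re = 13.145
Since Re = 13.145 is below ~2300, the flow is laminar.


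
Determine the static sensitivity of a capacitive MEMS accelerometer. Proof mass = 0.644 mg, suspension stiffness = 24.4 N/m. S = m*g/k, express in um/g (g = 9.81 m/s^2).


Step 1: Convert mass: m = 0.644 mg = 6.44e-07 kg
Step 2: S = m * g / k = 6.44e-07 * 9.81 / 24.4
Step 3: S = 2.59e-07 m/g
Step 4: Convert to um/g: S = 0.259 um/g


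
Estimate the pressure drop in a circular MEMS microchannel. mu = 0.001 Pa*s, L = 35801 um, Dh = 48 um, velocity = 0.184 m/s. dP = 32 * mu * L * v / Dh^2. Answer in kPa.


Step 1: Convert to SI: L = 35801e-6 m, Dh = 48e-6 m
Step 2: dP = 32 * 0.001 * 35801e-6 * 0.184 / (48e-6)^2
Step 3: dP = 91491.44 Pa
Step 4: Convert to kPa: dP = 91.49 kPa


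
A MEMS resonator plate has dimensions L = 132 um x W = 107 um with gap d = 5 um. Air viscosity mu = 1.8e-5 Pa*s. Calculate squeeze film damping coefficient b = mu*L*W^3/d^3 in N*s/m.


Step 1: Convert to SI.
L = 132e-6 m, W = 107e-6 m, d = 5e-6 m
Step 2: W^3 = (107e-6)^3 = 1.23e-12 m^3
Step 3: d^3 = (5e-6)^3 = 1.25e-16 m^3
Step 4: b = 1.8e-5 * 132e-6 * 1.23e-12 / 1.25e-16
b = 2.33e-05 N*s/m


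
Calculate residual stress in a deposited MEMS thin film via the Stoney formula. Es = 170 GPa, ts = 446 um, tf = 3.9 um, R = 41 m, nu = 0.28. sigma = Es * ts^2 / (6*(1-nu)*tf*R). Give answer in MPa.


Step 1: Compute numerator: Es * ts^2 = 170 * 446^2 = 33815720 (GPa*um^2)
Step 2: Compute denominator (R in um): 6*(1-nu)*tf*R = 6*0.72*3.9*41e6 = 690768000.0 (um^2)
Step 3: sigma (GPa) = 33815720 / 690768000.0 = 4.8954e-02 GPa
Step 4: Convert to MPa (x1000): sigma = 49.0 MPa


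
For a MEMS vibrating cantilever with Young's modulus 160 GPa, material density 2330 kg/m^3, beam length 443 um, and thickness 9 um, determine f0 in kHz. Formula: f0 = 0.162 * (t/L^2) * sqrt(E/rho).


Step 1: Convert units to SI.
t_SI = 9e-6 m, L_SI = 443e-6 m
Step 2: Calculate sqrt(E/rho).
sqrt(160e9 / 2330) = 8286.71 m/s
Step 3: Compute f0.
f0 = 0.162 * 9e-6 / (443e-6)^2 * 8286.71 = 61564.8 Hz = 61.56 kHz


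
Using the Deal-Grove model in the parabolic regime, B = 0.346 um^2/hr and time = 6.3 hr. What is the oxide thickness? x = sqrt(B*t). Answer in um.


Step 1: Compute B*t = 0.346 * 6.3 = 2.1798
Step 2: x = sqrt(2.1798)
x = 1.476 um


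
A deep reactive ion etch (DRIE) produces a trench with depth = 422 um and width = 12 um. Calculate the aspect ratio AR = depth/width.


Step 1: AR = depth / width
Step 2: AR = 422 / 12
AR = 35.2


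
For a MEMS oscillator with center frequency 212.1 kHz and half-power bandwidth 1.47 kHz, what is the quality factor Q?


Step 1: Q = f0 / bandwidth
Step 2: Q = 212.1 / 1.47
Q = 144.3


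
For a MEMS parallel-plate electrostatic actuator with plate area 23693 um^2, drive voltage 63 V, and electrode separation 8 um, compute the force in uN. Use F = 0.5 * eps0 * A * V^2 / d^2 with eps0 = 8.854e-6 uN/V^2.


Step 1: Identify parameters.
eps0 = 8.854e-6 uN/V^2, A = 23693 um^2, V = 63 V, d = 8 um
Step 2: Compute V^2 = 63^2 = 3969
Step 3: Compute d^2 = 8^2 = 64
Step 4: F = 0.5 * 8.854e-6 * 23693 * 3969 / 64
F = 6.505 uN


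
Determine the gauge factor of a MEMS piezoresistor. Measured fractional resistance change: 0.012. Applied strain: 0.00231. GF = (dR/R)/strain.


Step 1: Identify values.
dR/R = 0.012, strain = 0.00231
Step 2: GF = (dR/R) / strain = 0.012 / 0.00231
GF = 5.2


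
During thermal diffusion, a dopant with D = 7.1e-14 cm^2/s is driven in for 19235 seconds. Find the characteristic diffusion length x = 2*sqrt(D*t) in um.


Step 1: Compute D*t = 7.1e-14 * 19235 = 1.365685e-09 cm^2
Step 2: sqrt(D*t) = 3.6955e-05 cm
Step 3: x = 2 * 3.6955e-05 cm = 7.391e-05 cm
Step 4: Convert to um (1 cm = 1e4 um): x = 0.739 um


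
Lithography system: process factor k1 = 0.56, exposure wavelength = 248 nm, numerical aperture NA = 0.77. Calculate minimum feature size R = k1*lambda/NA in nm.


Step 1: Identify values: k1 = 0.56, lambda = 248 nm, NA = 0.77
Step 2: R = k1 * lambda / NA
R = 0.56 * 248 / 0.77
R = 180.4 nm


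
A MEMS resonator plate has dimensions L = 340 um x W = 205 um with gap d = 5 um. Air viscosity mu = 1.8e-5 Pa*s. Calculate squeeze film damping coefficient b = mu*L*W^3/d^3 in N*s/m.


Step 1: Convert to SI.
L = 340e-6 m, W = 205e-6 m, d = 5e-6 m
Step 2: W^3 = (205e-6)^3 = 8.62e-12 m^3
Step 3: d^3 = (5e-6)^3 = 1.25e-16 m^3
Step 4: b = 1.8e-5 * 340e-6 * 8.62e-12 / 1.25e-16
b = 4.22e-04 N*s/m


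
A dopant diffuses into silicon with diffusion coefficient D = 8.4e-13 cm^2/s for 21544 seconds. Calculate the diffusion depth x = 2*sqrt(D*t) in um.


Step 1: Compute D*t = 8.4e-13 * 21544 = 1.809696e-08 cm^2
Step 2: sqrt(D*t) = 1.3452e-04 cm
Step 3: x = 2 * 1.3452e-04 cm = 2.6904e-04 cm
Step 4: Convert to um (1 cm = 1e4 um): x = 2.69 um


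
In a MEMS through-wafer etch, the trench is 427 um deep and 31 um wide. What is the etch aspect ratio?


Step 1: AR = depth / width
Step 2: AR = 427 / 31
AR = 13.8


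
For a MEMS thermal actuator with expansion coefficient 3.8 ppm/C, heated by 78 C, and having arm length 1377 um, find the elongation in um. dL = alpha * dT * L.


Step 1: Convert CTE: alpha = 3.8 ppm/C = 3.8e-6 /C
Step 2: dL = 3.8e-6 * 78 * 1377
dL = 0.4081 um


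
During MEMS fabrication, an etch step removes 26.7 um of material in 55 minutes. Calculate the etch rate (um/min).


Step 1: Etch rate = depth / time
Step 2: rate = 26.7 / 55
rate = 0.485 um/min


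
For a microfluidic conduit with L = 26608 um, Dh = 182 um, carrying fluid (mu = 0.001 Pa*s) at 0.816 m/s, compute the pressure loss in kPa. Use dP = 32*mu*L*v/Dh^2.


Step 1: Convert to SI: L = 26608e-6 m, Dh = 182e-6 m
Step 2: dP = 32 * 0.001 * 26608e-6 * 0.816 / (182e-6)^2
Step 3: dP = 20975.37 Pa
Step 4: Convert to kPa: dP = 20.98 kPa


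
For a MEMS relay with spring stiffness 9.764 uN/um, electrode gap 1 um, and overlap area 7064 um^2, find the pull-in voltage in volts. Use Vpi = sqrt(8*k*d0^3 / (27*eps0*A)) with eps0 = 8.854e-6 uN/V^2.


Step 1: Compute numerator: 8 * k * d0^3 = 8 * 9.764 * 1^3 = 78.112
Step 2: Compute denominator: 27 * eps0 * A = 27 * 8.854e-6 * 7064 = 1.688706
Step 3: Vpi = sqrt(78.112 / 1.688706)
Vpi = 6.8 V


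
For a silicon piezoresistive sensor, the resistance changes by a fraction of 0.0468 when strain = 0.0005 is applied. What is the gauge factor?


Step 1: Identify values.
dR/R = 0.0468, strain = 0.0005
Step 2: GF = (dR/R) / strain = 0.0468 / 0.0005
GF = 93.6


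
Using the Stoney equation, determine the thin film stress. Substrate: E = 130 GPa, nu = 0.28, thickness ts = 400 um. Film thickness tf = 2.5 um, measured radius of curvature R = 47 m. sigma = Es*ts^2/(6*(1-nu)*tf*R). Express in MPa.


Step 1: Compute numerator: Es * ts^2 = 130 * 400^2 = 20800000 (GPa*um^2)
Step 2: Compute denominator (R in um): 6*(1-nu)*tf*R = 6*0.72*2.5*47e6 = 507600000.0 (um^2)
Step 3: sigma (GPa) = 20800000 / 507600000.0 = 4.0977e-02 GPa
Step 4: Convert to MPa (x1000): sigma = 41.0 MPa


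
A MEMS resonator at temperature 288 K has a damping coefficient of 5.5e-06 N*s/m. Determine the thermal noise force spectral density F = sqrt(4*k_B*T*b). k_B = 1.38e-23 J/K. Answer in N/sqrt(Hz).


Step 1: Compute 4 * k_B * T * b
= 4 * 1.38e-23 * 288 * 5.5e-06
= 8.7437e-26 N^2/Hz
Step 2: F_noise = sqrt(8.7437e-26)
F_noise = 2.96e-13 N/sqrt(Hz)


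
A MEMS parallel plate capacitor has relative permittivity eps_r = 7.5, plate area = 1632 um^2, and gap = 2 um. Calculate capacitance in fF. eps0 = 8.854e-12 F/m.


Step 1: Convert area to m^2: A = 1632e-12 m^2
Step 2: Convert gap to m: d = 2e-6 m
Step 3: C = eps0 * eps_r * A / d
C = 8.854e-12 * 7.5 * 1632e-12 / 2e-6
Step 4: Convert to fF (multiply by 1e15).
C = 54.19 fF


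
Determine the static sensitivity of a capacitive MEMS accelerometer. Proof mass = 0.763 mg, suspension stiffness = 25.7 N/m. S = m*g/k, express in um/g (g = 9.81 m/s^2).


Step 1: Convert mass: m = 0.763 mg = 7.63e-07 kg
Step 2: S = m * g / k = 7.63e-07 * 9.81 / 25.7
Step 3: S = 2.91e-07 m/g
Step 4: Convert to um/g: S = 0.291 um/g


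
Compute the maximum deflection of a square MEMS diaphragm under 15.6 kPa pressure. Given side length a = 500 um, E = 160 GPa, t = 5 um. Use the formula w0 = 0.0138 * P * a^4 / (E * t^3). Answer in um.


Step 1: Convert pressure to compatible units (E is in GPa, so P in GPa).
P = 15.6 kPa = 15.6e-6 GPa
Step 2: Compute numerator: 0.0138 * P * a^4.
a^4 = 500^4 = 62500000000
numerator = 0.0138 * 15.6e-6 * 62500000000 = 1.3455e+04
Step 3: Compute denominator: E * t^3 = 160 * 5^3 = 20000
Step 4: w0 = numerator / denominator = 1.3455e+04 / 20000 = 0.6728 um


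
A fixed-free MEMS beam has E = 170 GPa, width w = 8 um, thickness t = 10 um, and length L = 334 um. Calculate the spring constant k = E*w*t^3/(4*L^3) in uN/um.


Step 1: Convert E to consistent units (1 GPa = 1000 uN/um^2).
E = 170 GPa = 170000 uN/um^2
Step 2: Compute t^3 = 10^3 = 1000
Step 3: Compute L^3 = 334^3 = 37259704
Step 4: k = 170000 * 8 * 1000 / (4 * 37259704)
k = 9.1251 uN/um


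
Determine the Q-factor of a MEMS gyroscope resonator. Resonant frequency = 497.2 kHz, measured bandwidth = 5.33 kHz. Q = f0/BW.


Step 1: Q = f0 / bandwidth
Step 2: Q = 497.2 / 5.33
Q = 93.3


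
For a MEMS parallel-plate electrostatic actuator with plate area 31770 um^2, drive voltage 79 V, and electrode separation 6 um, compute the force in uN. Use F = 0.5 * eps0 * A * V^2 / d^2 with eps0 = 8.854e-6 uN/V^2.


Step 1: Identify parameters.
eps0 = 8.854e-6 uN/V^2, A = 31770 um^2, V = 79 V, d = 6 um
Step 2: Compute V^2 = 79^2 = 6241
Step 3: Compute d^2 = 6^2 = 36
Step 4: F = 0.5 * 8.854e-6 * 31770 * 6241 / 36
F = 24.383 uN


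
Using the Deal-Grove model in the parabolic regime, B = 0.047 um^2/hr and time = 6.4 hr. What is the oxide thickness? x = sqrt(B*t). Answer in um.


Step 1: Compute B*t = 0.047 * 6.4 = 0.3008
Step 2: x = sqrt(0.3008)
x = 0.548 um


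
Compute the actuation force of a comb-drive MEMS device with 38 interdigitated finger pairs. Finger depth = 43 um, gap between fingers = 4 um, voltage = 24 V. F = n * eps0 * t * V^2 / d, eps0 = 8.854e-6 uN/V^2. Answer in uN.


Step 1: Parameters: n=38, eps0=8.854e-6 uN/V^2, t=43 um, V=24 V, d=4 um
Step 2: V^2 = 576
Step 3: F = 38 * 8.854e-6 * 43 * 576 / 4
F = 2.083 uN


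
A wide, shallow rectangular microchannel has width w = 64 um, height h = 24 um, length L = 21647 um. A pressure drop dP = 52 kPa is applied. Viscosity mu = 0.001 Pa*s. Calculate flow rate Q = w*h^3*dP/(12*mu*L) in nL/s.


Step 1: Convert all dimensions to SI (meters).
w = 64e-6 m, h = 24e-6 m, L = 21647e-6 m, dP = 52e3 Pa
Step 2: Q = w * h^3 * dP / (12 * mu * L)
Q = 64e-6 * (24e-6)^3 * 52e3 / (12 * 0.001 * 21647e-6) = 1.7710796e-10 m^3/s
Step 3: Convert Q from m^3/s to nL/s (1 m^3 = 1e12 nL, so multiply by 1e12).
Q = 177.108 nL/s


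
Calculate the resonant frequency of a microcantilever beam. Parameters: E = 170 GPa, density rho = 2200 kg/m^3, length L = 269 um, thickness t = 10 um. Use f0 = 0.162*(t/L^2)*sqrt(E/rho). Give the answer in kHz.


Step 1: Convert units to SI.
t_SI = 10e-6 m, L_SI = 269e-6 m
Step 2: Calculate sqrt(E/rho).
sqrt(170e9 / 2200) = 8790.49 m/s
Step 3: Compute f0.
f0 = 0.162 * 10e-6 / (269e-6)^2 * 8790.49 = 196799.3 Hz = 196.8 kHz


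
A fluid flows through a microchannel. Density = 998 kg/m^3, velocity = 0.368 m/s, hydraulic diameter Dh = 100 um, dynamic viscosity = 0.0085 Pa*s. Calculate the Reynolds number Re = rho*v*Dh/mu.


Step 1: Convert Dh to meters: Dh = 100e-6 m
Step 2: Re = rho * v * Dh / mu
Re = 998 * 0.368 * 100e-6 / 0.0085
Re = 4.321


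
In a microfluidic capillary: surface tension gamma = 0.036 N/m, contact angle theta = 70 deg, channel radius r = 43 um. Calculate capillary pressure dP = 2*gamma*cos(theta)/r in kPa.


Step 1: cos(70 deg) = 0.342
Step 2: Convert r to m: r = 43e-6 m
Step 3: dP = 2 * 0.036 * 0.342 / 43e-6 = 572.7 Pa
Step 4: Convert Pa to kPa (divide by 1000).
dP = 0.57 kPa


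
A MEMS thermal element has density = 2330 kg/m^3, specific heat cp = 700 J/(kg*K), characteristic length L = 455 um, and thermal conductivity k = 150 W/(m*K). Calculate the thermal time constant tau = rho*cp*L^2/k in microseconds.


Step 1: Convert L to m: L = 455e-6 m
Step 2: L^2 = (455e-6)^2 = 2.07025e-07 m^2
Step 3: tau = 2330 * 700 * 2.07025e-07 / 150 = 2.25105183e-03 s
Step 4: Convert to microseconds (multiply by 1e6).
tau = 2251.052 us


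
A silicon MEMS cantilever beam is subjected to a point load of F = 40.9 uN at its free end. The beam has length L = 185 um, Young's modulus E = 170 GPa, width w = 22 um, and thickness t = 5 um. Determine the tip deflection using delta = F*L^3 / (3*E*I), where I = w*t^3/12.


Step 1: Calculate the second moment of area.
I = w * t^3 / 12 = 22 * 5^3 / 12 = 229.1667 um^4
Step 2: Convert E to consistent units (1 GPa = 1000 uN/um^2).
E = 170 GPa = 170000 uN/um^2
Step 3: Calculate tip deflection.
delta = F * L^3 / (3 * E * I)
delta = 40.9 * 185^3 / (3 * 170000 * 229.1667)
delta = 2.2157 um


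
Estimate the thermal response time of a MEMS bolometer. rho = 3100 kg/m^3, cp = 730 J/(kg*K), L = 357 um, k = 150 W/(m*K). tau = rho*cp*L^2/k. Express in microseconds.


Step 1: Convert L to m: L = 357e-6 m
Step 2: L^2 = (357e-6)^2 = 1.27449e-07 m^2
Step 3: tau = 3100 * 730 * 1.27449e-07 / 150 = 1.92278058e-03 s
Step 4: Convert to microseconds (multiply by 1e6).
tau = 1922.781 us


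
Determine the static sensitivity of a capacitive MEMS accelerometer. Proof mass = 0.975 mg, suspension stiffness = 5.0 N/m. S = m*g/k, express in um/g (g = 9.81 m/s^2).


Step 1: Convert mass: m = 0.975 mg = 9.75e-07 kg
Step 2: S = m * g / k = 9.75e-07 * 9.81 / 5.0
Step 3: S = 1.91e-06 m/g
Step 4: Convert to um/g: S = 1.913 um/g


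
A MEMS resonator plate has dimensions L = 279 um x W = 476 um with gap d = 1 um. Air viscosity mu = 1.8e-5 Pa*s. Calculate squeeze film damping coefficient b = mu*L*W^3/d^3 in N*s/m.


Step 1: Convert to SI.
L = 279e-6 m, W = 476e-6 m, d = 1e-6 m
Step 2: W^3 = (476e-6)^3 = 1.08e-10 m^3
Step 3: d^3 = (1e-6)^3 = 1.00e-18 m^3
Step 4: b = 1.8e-5 * 279e-6 * 1.08e-10 / 1.00e-18
b = 5.42e-01 N*s/m


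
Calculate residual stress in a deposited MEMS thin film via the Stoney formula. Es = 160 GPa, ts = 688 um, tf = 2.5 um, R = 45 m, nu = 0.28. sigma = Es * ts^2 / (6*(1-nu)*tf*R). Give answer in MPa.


Step 1: Compute numerator: Es * ts^2 = 160 * 688^2 = 75735040 (GPa*um^2)
Step 2: Compute denominator (R in um): 6*(1-nu)*tf*R = 6*0.72*2.5*45e6 = 486000000.0 (um^2)
Step 3: sigma (GPa) = 75735040 / 486000000.0 = 1.55833e-01 GPa
Step 4: Convert to MPa (x1000): sigma = 155.8 MPa


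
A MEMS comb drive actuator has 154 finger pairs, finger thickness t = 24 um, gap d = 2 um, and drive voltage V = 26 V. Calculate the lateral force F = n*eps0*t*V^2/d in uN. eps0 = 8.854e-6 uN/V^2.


Step 1: Parameters: n=154, eps0=8.854e-6 uN/V^2, t=24 um, V=26 V, d=2 um
Step 2: V^2 = 676
Step 3: F = 154 * 8.854e-6 * 24 * 676 / 2
F = 11.061 uN


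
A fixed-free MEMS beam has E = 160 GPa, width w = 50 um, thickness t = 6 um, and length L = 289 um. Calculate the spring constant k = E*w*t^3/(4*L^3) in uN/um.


Step 1: Convert E to consistent units (1 GPa = 1000 uN/um^2).
E = 160 GPa = 160000 uN/um^2
Step 2: Compute t^3 = 6^3 = 216
Step 3: Compute L^3 = 289^3 = 24137569
Step 4: k = 160000 * 50 * 216 / (4 * 24137569)
k = 17.8974 uN/um


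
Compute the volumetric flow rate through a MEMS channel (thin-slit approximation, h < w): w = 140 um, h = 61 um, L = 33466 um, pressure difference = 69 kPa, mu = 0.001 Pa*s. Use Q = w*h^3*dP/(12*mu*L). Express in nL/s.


Step 1: Convert all dimensions to SI (meters).
w = 140e-6 m, h = 61e-6 m, L = 33466e-6 m, dP = 69e3 Pa
Step 2: Q = w * h^3 * dP / (12 * mu * L)
Q = 140e-6 * (61e-6)^3 * 69e3 / (12 * 0.001 * 33466e-6) = 5.4598609e-09 m^3/s
Step 3: Convert Q from m^3/s to nL/s (1 m^3 = 1e12 nL, so multiply by 1e12).
Q = 5459.861 nL/s


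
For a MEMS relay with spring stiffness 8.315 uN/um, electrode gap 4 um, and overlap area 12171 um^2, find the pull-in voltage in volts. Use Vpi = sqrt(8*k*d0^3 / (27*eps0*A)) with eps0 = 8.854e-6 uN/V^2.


Step 1: Compute numerator: 8 * k * d0^3 = 8 * 8.315 * 4^3 = 4257.28
Step 2: Compute denominator: 27 * eps0 * A = 27 * 8.854e-6 * 12171 = 2.909575
Step 3: Vpi = sqrt(4257.28 / 2.909575)
Vpi = 38.25 V


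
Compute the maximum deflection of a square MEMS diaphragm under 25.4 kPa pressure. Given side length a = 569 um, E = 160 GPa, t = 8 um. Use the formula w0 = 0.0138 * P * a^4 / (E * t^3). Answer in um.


Step 1: Convert pressure to compatible units (E is in GPa, so P in GPa).
P = 25.4 kPa = 25.4e-6 GPa
Step 2: Compute numerator: 0.0138 * P * a^4.
a^4 = 569^4 = 104821185121
numerator = 0.0138 * 25.4e-6 * 104821185121 = 3.67419e+04
Step 3: Compute denominator: E * t^3 = 160 * 8^3 = 81920
Step 4: w0 = numerator / denominator = 3.67419e+04 / 81920 = 0.4485 um


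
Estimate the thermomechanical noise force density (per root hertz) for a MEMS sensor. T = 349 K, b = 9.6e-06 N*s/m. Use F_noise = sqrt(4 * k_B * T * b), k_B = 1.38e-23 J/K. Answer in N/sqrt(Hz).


Step 1: Compute 4 * k_B * T * b
= 4 * 1.38e-23 * 349 * 9.6e-06
= 1.8494e-25 N^2/Hz
Step 2: F_noise = sqrt(1.8494e-25)
F_noise = 4.30e-13 N/sqrt(Hz)


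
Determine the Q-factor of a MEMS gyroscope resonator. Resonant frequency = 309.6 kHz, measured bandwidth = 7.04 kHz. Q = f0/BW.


Step 1: Q = f0 / bandwidth
Step 2: Q = 309.6 / 7.04
Q = 44.0


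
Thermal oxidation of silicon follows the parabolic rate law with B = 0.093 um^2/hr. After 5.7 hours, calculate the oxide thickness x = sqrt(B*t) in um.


Step 1: Compute B*t = 0.093 * 5.7 = 0.5301
Step 2: x = sqrt(0.5301)
x = 0.728 um


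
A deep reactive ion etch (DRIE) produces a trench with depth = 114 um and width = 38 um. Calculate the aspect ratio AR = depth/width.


Step 1: AR = depth / width
Step 2: AR = 114 / 38
AR = 3.0


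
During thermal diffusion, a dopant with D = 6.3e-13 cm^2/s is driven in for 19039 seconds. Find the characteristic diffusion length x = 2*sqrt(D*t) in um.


Step 1: Compute D*t = 6.3e-13 * 19039 = 1.199457e-08 cm^2
Step 2: sqrt(D*t) = 1.0952e-04 cm
Step 3: x = 2 * 1.0952e-04 cm = 2.1904e-04 cm
Step 4: Convert to um (1 cm = 1e4 um): x = 2.19 um


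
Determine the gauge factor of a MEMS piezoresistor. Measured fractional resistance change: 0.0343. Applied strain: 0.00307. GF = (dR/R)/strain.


Step 1: Identify values.
dR/R = 0.0343, strain = 0.00307
Step 2: GF = (dR/R) / strain = 0.0343 / 0.00307
GF = 11.2


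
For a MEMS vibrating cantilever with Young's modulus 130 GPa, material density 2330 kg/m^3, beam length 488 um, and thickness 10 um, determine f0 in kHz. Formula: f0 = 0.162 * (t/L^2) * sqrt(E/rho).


Step 1: Convert units to SI.
t_SI = 10e-6 m, L_SI = 488e-6 m
Step 2: Calculate sqrt(E/rho).
sqrt(130e9 / 2330) = 7469.54 m/s
Step 3: Compute f0.
f0 = 0.162 * 10e-6 / (488e-6)^2 * 7469.54 = 50812.3 Hz = 50.81 kHz


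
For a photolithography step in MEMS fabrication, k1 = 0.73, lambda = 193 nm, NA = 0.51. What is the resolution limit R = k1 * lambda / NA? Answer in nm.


Step 1: Identify values: k1 = 0.73, lambda = 193 nm, NA = 0.51
Step 2: R = k1 * lambda / NA
R = 0.73 * 193 / 0.51
R = 276.3 nm


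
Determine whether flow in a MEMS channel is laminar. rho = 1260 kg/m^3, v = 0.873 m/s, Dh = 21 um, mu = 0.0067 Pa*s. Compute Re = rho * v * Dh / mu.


Step 1: Convert Dh to meters: Dh = 21e-6 m
Step 2: Re = rho * v * Dh / mu
Re = 1260 * 0.873 * 21e-6 / 0.0067
Re = 3.448
Since Re = 3.448 is below ~2300, the flow is laminar.


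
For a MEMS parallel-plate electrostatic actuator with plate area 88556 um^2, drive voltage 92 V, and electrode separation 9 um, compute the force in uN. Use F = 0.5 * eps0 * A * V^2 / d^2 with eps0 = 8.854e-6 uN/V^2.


Step 1: Identify parameters.
eps0 = 8.854e-6 uN/V^2, A = 88556 um^2, V = 92 V, d = 9 um
Step 2: Compute V^2 = 92^2 = 8464
Step 3: Compute d^2 = 9^2 = 81
Step 4: F = 0.5 * 8.854e-6 * 88556 * 8464 / 81
F = 40.965 uN


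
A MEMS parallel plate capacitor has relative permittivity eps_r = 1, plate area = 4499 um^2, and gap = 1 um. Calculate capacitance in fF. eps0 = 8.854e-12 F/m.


Step 1: Convert area to m^2: A = 4499e-12 m^2
Step 2: Convert gap to m: d = 1e-6 m
Step 3: C = eps0 * eps_r * A / d
C = 8.854e-12 * 1 * 4499e-12 / 1e-6
Step 4: Convert to fF (multiply by 1e15).
C = 39.83 fF


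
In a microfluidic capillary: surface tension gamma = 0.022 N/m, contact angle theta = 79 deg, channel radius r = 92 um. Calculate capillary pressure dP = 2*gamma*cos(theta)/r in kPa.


Step 1: cos(79 deg) = 0.1908
Step 2: Convert r to m: r = 92e-6 m
Step 3: dP = 2 * 0.022 * 0.1908 / 92e-6 = 91.3 Pa
Step 4: Convert Pa to kPa (divide by 1000).
dP = 0.09 kPa


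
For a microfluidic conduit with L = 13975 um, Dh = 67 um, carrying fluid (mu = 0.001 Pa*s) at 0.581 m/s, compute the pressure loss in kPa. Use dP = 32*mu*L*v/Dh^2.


Step 1: Convert to SI: L = 13975e-6 m, Dh = 67e-6 m
Step 2: dP = 32 * 0.001 * 13975e-6 * 0.581 / (67e-6)^2
Step 3: dP = 57879.97 Pa
Step 4: Convert to kPa: dP = 57.88 kPa


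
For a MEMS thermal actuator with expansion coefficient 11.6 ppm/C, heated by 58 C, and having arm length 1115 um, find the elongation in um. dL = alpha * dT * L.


Step 1: Convert CTE: alpha = 11.6 ppm/C = 11.6e-6 /C
Step 2: dL = 11.6e-6 * 58 * 1115
dL = 0.7502 um


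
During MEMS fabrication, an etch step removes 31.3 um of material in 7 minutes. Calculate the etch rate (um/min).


Step 1: Etch rate = depth / time
Step 2: rate = 31.3 / 7
rate = 4.471 um/min


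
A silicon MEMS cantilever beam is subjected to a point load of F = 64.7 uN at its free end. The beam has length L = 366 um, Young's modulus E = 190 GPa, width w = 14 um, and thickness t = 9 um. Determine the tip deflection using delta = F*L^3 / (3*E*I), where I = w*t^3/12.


Step 1: Calculate the second moment of area.
I = w * t^3 / 12 = 14 * 9^3 / 12 = 850.5 um^4
Step 2: Convert E to consistent units (1 GPa = 1000 uN/um^2).
E = 190 GPa = 190000 uN/um^2
Step 3: Calculate tip deflection.
delta = F * L^3 / (3 * E * I)
delta = 64.7 * 366^3 / (3 * 190000 * 850.5)
delta = 6.5433 um


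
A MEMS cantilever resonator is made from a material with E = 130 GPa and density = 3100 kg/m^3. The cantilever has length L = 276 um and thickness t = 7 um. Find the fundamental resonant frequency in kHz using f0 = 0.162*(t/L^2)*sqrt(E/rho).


Step 1: Convert units to SI.
t_SI = 7e-6 m, L_SI = 276e-6 m
Step 2: Calculate sqrt(E/rho).
sqrt(130e9 / 3100) = 6475.76 m/s
Step 3: Compute f0.
f0 = 0.162 * 7e-6 / (276e-6)^2 * 6475.76 = 96401.9 Hz = 96.4 kHz


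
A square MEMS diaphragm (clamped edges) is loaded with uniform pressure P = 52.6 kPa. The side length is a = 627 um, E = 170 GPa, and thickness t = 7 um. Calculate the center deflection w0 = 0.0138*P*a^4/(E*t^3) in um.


Step 1: Convert pressure to compatible units (E is in GPa, so P in GPa).
P = 52.6 kPa = 52.6e-6 GPa
Step 2: Compute numerator: 0.0138 * P * a^4.
a^4 = 627^4 = 154550410641
numerator = 0.0138 * 52.6e-6 * 154550410641 = 1.121851e+05
Step 3: Compute denominator: E * t^3 = 170 * 7^3 = 58310
Step 4: w0 = numerator / denominator = 1.121851e+05 / 58310 = 1.9239 um


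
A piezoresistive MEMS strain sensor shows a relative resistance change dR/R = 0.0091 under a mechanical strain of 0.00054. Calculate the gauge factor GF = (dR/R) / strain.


Step 1: Identify values.
dR/R = 0.0091, strain = 0.00054
Step 2: GF = (dR/R) / strain = 0.0091 / 0.00054
GF = 16.9


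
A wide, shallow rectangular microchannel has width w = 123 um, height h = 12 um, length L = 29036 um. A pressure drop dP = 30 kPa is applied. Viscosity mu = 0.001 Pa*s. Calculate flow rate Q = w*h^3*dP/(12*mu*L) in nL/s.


Step 1: Convert all dimensions to SI (meters).
w = 123e-6 m, h = 12e-6 m, L = 29036e-6 m, dP = 30e3 Pa
Step 2: Q = w * h^3 * dP / (12 * mu * L)
Q = 123e-6 * (12e-6)^3 * 30e3 / (12 * 0.001 * 29036e-6) = 1.83e-11 m^3/s
Step 3: Convert Q from m^3/s to nL/s (1 m^3 = 1e12 nL, so multiply by 1e12).
Q = 18.3 nL/s


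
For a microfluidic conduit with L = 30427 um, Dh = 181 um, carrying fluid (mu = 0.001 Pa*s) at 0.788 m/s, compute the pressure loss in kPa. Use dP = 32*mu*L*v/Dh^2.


Step 1: Convert to SI: L = 30427e-6 m, Dh = 181e-6 m
Step 2: dP = 32 * 0.001 * 30427e-6 * 0.788 / (181e-6)^2
Step 3: dP = 23419.53 Pa
Step 4: Convert to kPa: dP = 23.42 kPa


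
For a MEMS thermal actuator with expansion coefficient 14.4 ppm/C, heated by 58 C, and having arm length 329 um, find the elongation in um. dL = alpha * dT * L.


Step 1: Convert CTE: alpha = 14.4 ppm/C = 14.4e-6 /C
Step 2: dL = 14.4e-6 * 58 * 329
dL = 0.2748 um


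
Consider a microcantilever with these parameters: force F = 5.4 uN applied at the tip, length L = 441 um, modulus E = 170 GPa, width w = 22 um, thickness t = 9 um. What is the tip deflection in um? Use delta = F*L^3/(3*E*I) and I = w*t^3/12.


Step 1: Calculate the second moment of area.
I = w * t^3 / 12 = 22 * 9^3 / 12 = 1336.5 um^4
Step 2: Convert E to consistent units (1 GPa = 1000 uN/um^2).
E = 170 GPa = 170000 uN/um^2
Step 3: Calculate tip deflection.
delta = F * L^3 / (3 * E * I)
delta = 5.4 * 441^3 / (3 * 170000 * 1336.5)
delta = 0.6795 um


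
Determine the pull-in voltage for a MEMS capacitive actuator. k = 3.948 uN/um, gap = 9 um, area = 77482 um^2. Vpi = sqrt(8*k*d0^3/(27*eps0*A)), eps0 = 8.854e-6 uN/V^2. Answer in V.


Step 1: Compute numerator: 8 * k * d0^3 = 8 * 3.948 * 9^3 = 23024.736
Step 2: Compute denominator: 27 * eps0 * A = 27 * 8.854e-6 * 77482 = 18.522692
Step 3: Vpi = sqrt(23024.736 / 18.522692)
Vpi = 35.26 V


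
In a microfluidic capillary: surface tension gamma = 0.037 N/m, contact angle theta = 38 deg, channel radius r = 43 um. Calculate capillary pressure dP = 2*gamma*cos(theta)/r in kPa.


Step 1: cos(38 deg) = 0.788
Step 2: Convert r to m: r = 43e-6 m
Step 3: dP = 2 * 0.037 * 0.788 / 43e-6 = 1356.1 Pa
Step 4: Convert Pa to kPa (divide by 1000).
dP = 1.36 kPa


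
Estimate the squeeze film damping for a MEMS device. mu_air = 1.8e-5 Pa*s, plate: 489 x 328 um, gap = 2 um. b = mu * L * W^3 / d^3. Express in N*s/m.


Step 1: Convert to SI.
L = 489e-6 m, W = 328e-6 m, d = 2e-6 m
Step 2: W^3 = (328e-6)^3 = 3.53e-11 m^3
Step 3: d^3 = (2e-6)^3 = 8.00e-18 m^3
Step 4: b = 1.8e-5 * 489e-6 * 3.53e-11 / 8.00e-18
b = 3.88e-02 N*s/m


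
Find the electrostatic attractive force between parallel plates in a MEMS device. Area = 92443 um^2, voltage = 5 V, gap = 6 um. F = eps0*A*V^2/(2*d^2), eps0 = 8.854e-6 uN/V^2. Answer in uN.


Step 1: Identify parameters.
eps0 = 8.854e-6 uN/V^2, A = 92443 um^2, V = 5 V, d = 6 um
Step 2: Compute V^2 = 5^2 = 25
Step 3: Compute d^2 = 6^2 = 36
Step 4: F = 0.5 * 8.854e-6 * 92443 * 25 / 36
F = 0.284 uN


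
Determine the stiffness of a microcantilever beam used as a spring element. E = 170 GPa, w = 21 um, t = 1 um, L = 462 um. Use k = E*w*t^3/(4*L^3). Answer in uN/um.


Step 1: Convert E to consistent units (1 GPa = 1000 uN/um^2).
E = 170 GPa = 170000 uN/um^2
Step 2: Compute t^3 = 1^3 = 1
Step 3: Compute L^3 = 462^3 = 98611128
Step 4: k = 170000 * 21 * 1 / (4 * 98611128)
k = 0.0091 uN/um


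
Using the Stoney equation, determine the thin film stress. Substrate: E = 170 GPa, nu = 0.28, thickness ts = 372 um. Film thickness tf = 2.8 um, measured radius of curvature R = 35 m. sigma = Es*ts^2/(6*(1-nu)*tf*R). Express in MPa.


Step 1: Compute numerator: Es * ts^2 = 170 * 372^2 = 23525280 (GPa*um^2)
Step 2: Compute denominator (R in um): 6*(1-nu)*tf*R = 6*0.72*2.8*35e6 = 423360000.0 (um^2)
Step 3: sigma (GPa) = 23525280 / 423360000.0 = 5.5568e-02 GPa
Step 4: Convert to MPa (x1000): sigma = 55.6 MPa


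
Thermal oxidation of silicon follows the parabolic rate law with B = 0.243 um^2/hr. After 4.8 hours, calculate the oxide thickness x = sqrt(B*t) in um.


Step 1: Compute B*t = 0.243 * 4.8 = 1.1664
Step 2: x = sqrt(1.1664)
x = 1.08 um


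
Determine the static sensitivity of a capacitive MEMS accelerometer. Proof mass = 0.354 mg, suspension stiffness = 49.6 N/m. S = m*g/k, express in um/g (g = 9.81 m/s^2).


Step 1: Convert mass: m = 0.354 mg = 3.54e-07 kg
Step 2: S = m * g / k = 3.54e-07 * 9.81 / 49.6
Step 3: S = 7.00e-08 m/g
Step 4: Convert to um/g: S = 0.07 um/g


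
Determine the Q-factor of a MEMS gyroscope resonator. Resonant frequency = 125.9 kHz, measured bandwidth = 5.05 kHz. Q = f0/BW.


Step 1: Q = f0 / bandwidth
Step 2: Q = 125.9 / 5.05
Q = 24.9


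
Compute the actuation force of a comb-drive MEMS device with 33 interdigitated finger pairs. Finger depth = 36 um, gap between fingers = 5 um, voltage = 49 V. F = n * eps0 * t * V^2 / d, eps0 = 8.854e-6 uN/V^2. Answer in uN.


Step 1: Parameters: n=33, eps0=8.854e-6 uN/V^2, t=36 um, V=49 V, d=5 um
Step 2: V^2 = 2401
Step 3: F = 33 * 8.854e-6 * 36 * 2401 / 5
F = 5.051 uN


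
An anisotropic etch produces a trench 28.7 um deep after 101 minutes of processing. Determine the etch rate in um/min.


Step 1: Etch rate = depth / time
Step 2: rate = 28.7 / 101
rate = 0.284 um/min


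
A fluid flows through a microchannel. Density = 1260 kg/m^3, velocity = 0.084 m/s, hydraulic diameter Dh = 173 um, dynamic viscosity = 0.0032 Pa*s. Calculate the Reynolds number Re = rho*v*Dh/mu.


Step 1: Convert Dh to meters: Dh = 173e-6 m
Step 2: Re = rho * v * Dh / mu
Re = 1260 * 0.084 * 173e-6 / 0.0032
Re = 5.722


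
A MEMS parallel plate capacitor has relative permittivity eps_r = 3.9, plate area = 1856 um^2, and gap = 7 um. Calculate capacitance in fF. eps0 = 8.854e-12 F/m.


Step 1: Convert area to m^2: A = 1856e-12 m^2
Step 2: Convert gap to m: d = 7e-6 m
Step 3: C = eps0 * eps_r * A / d
C = 8.854e-12 * 3.9 * 1856e-12 / 7e-6
Step 4: Convert to fF (multiply by 1e15).
C = 9.16 fF


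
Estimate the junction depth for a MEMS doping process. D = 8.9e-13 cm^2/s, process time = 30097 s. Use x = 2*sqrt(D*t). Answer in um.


Step 1: Compute D*t = 8.9e-13 * 30097 = 2.678633e-08 cm^2
Step 2: sqrt(D*t) = 1.63665e-04 cm
Step 3: x = 2 * 1.63665e-04 cm = 3.2733e-04 cm
Step 4: Convert to um (1 cm = 1e4 um): x = 3.273 um


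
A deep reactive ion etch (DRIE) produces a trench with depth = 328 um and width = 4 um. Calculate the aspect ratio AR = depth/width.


Step 1: AR = depth / width
Step 2: AR = 328 / 4
AR = 82.0


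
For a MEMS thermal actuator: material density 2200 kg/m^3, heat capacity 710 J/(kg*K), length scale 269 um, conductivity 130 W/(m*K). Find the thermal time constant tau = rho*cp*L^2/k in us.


Step 1: Convert L to m: L = 269e-6 m
Step 2: L^2 = (269e-6)^2 = 7.2361e-08 m^2
Step 3: tau = 2200 * 710 * 7.2361e-08 / 130 = 8.6944525e-04 s
Step 4: Convert to microseconds (multiply by 1e6).
tau = 869.445 us


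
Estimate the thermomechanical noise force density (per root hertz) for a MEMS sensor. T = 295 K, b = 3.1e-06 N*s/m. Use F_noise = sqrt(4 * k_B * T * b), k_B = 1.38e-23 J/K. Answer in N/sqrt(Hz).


Step 1: Compute 4 * k_B * T * b
= 4 * 1.38e-23 * 295 * 3.1e-06
= 5.0480e-26 N^2/Hz
Step 2: F_noise = sqrt(5.0480e-26)
F_noise = 2.25e-13 N/sqrt(Hz)


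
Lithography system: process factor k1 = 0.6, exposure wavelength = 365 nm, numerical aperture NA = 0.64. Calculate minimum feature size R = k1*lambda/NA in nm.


Step 1: Identify values: k1 = 0.6, lambda = 365 nm, NA = 0.64
Step 2: R = k1 * lambda / NA
R = 0.6 * 365 / 0.64
R = 342.2 nm


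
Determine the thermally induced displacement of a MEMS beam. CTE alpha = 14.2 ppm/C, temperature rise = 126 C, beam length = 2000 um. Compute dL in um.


Step 1: Convert CTE: alpha = 14.2 ppm/C = 14.2e-6 /C
Step 2: dL = 14.2e-6 * 126 * 2000
dL = 3.5784 um


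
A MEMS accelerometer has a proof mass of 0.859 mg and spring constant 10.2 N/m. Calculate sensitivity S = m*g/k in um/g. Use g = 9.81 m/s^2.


Step 1: Convert mass: m = 0.859 mg = 8.59e-07 kg
Step 2: S = m * g / k = 8.59e-07 * 9.81 / 10.2
Step 3: S = 8.26e-07 m/g
Step 4: Convert to um/g: S = 0.826 um/g


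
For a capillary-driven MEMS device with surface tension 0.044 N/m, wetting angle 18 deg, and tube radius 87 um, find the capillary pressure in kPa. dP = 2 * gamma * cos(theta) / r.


Step 1: cos(18 deg) = 0.9511
Step 2: Convert r to m: r = 87e-6 m
Step 3: dP = 2 * 0.044 * 0.9511 / 87e-6 = 962.0 Pa
Step 4: Convert Pa to kPa (divide by 1000).
dP = 0.96 kPa


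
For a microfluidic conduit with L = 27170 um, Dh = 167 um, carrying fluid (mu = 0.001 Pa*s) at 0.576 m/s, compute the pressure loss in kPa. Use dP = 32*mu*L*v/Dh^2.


Step 1: Convert to SI: L = 27170e-6 m, Dh = 167e-6 m
Step 2: dP = 32 * 0.001 * 27170e-6 * 0.576 / (167e-6)^2
Step 3: dP = 17956.81 Pa
Step 4: Convert to kPa: dP = 17.96 kPa


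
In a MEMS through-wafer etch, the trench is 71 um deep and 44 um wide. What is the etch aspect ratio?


Step 1: AR = depth / width
Step 2: AR = 71 / 44
AR = 1.6


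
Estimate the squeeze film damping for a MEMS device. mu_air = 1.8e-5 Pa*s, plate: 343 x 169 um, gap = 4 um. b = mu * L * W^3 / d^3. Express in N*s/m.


Step 1: Convert to SI.
L = 343e-6 m, W = 169e-6 m, d = 4e-6 m
Step 2: W^3 = (169e-6)^3 = 4.83e-12 m^3
Step 3: d^3 = (4e-6)^3 = 6.40e-17 m^3
Step 4: b = 1.8e-5 * 343e-6 * 4.83e-12 / 6.40e-17
b = 4.66e-04 N*s/m


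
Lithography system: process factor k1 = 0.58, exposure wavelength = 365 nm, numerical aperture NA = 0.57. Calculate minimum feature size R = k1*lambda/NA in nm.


Step 1: Identify values: k1 = 0.58, lambda = 365 nm, NA = 0.57
Step 2: R = k1 * lambda / NA
R = 0.58 * 365 / 0.57
R = 371.4 nm


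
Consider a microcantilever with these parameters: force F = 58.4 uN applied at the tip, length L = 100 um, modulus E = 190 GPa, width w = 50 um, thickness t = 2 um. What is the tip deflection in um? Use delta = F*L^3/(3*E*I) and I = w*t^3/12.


Step 1: Calculate the second moment of area.
I = w * t^3 / 12 = 50 * 2^3 / 12 = 33.3333 um^4
Step 2: Convert E to consistent units (1 GPa = 1000 uN/um^2).
E = 190 GPa = 190000 uN/um^2
Step 3: Calculate tip deflection.
delta = F * L^3 / (3 * E * I)
delta = 58.4 * 100^3 / (3 * 190000 * 33.3333)
delta = 3.0737 um


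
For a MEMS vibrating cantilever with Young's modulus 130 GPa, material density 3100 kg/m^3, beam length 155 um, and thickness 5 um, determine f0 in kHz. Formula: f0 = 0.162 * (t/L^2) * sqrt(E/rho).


Step 1: Convert units to SI.
t_SI = 5e-6 m, L_SI = 155e-6 m
Step 2: Calculate sqrt(E/rho).
sqrt(130e9 / 3100) = 6475.76 m/s
Step 3: Compute f0.
f0 = 0.162 * 5e-6 / (155e-6)^2 * 6475.76 = 218329.5 Hz = 218.33 kHz


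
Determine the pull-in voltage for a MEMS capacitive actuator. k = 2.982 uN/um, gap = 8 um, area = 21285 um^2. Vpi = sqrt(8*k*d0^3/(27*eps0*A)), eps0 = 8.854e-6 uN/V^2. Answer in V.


Step 1: Compute numerator: 8 * k * d0^3 = 8 * 2.982 * 8^3 = 12214.272
Step 2: Compute denominator: 27 * eps0 * A = 27 * 8.854e-6 * 21285 = 5.08835
Step 3: Vpi = sqrt(12214.272 / 5.08835)
Vpi = 48.99 V


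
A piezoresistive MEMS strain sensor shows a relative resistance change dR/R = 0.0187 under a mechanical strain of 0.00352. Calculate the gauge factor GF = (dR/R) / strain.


Step 1: Identify values.
dR/R = 0.0187, strain = 0.00352
Step 2: GF = (dR/R) / strain = 0.0187 / 0.00352
GF = 5.3


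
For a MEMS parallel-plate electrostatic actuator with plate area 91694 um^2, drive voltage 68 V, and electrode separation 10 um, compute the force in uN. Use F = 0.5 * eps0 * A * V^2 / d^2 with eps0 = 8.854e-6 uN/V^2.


Step 1: Identify parameters.
eps0 = 8.854e-6 uN/V^2, A = 91694 um^2, V = 68 V, d = 10 um
Step 2: Compute V^2 = 68^2 = 4624
Step 3: Compute d^2 = 10^2 = 100
Step 4: F = 0.5 * 8.854e-6 * 91694 * 4624 / 100
F = 18.77 uN


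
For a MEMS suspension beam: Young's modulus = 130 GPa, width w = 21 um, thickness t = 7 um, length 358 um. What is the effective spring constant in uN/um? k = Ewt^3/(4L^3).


Step 1: Convert E to consistent units (1 GPa = 1000 uN/um^2).
E = 130 GPa = 130000 uN/um^2
Step 2: Compute t^3 = 7^3 = 343
Step 3: Compute L^3 = 358^3 = 45882712
Step 4: k = 130000 * 21 * 343 / (4 * 45882712)
k = 5.1021 uN/um


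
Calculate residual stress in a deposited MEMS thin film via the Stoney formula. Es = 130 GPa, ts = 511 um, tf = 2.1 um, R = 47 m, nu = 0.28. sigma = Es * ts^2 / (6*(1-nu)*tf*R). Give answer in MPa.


Step 1: Compute numerator: Es * ts^2 = 130 * 511^2 = 33945730 (GPa*um^2)
Step 2: Compute denominator (R in um): 6*(1-nu)*tf*R = 6*0.72*2.1*47e6 = 426384000.0 (um^2)
Step 3: sigma (GPa) = 33945730 / 426384000.0 = 7.9613e-02 GPa
Step 4: Convert to MPa (x1000): sigma = 79.6 MPa


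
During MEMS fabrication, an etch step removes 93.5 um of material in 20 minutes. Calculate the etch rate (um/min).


Step 1: Etch rate = depth / time
Step 2: rate = 93.5 / 20
rate = 4.675 um/min


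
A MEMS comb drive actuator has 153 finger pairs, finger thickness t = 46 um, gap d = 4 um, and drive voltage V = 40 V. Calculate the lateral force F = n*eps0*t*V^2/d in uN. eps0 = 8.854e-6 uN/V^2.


Step 1: Parameters: n=153, eps0=8.854e-6 uN/V^2, t=46 um, V=40 V, d=4 um
Step 2: V^2 = 1600
Step 3: F = 153 * 8.854e-6 * 46 * 1600 / 4
F = 24.926 uN


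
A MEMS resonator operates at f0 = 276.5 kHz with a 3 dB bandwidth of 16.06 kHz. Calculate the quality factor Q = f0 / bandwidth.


Step 1: Q = f0 / bandwidth
Step 2: Q = 276.5 / 16.06
Q = 17.2


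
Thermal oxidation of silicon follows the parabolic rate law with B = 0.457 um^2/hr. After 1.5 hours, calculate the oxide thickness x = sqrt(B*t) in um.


Step 1: Compute B*t = 0.457 * 1.5 = 0.6855
Step 2: x = sqrt(0.6855)
x = 0.828 um


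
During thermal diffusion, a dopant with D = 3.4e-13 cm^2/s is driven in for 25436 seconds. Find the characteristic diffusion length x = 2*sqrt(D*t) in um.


Step 1: Compute D*t = 3.4e-13 * 25436 = 8.64824e-09 cm^2
Step 2: sqrt(D*t) = 9.2996e-05 cm
Step 3: x = 2 * 9.2996e-05 cm = 1.85992e-04 cm
Step 4: Convert to um (1 cm = 1e4 um): x = 1.86 um


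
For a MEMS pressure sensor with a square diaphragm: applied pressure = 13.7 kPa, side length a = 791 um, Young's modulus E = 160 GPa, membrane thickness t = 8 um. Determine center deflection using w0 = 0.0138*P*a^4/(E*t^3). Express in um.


Step 1: Convert pressure to compatible units (E is in GPa, so P in GPa).
P = 13.7 kPa = 13.7e-6 GPa
Step 2: Compute numerator: 0.0138 * P * a^4.
a^4 = 791^4 = 391476713761
numerator = 0.0138 * 13.7e-6 * 391476713761 = 7.40126e+04
Step 3: Compute denominator: E * t^3 = 160 * 8^3 = 81920
Step 4: w0 = numerator / denominator = 7.40126e+04 / 81920 = 0.9035 um


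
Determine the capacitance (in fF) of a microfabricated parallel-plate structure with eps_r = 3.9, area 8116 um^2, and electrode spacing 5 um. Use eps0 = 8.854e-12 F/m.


Step 1: Convert area to m^2: A = 8116e-12 m^2
Step 2: Convert gap to m: d = 5e-6 m
Step 3: C = eps0 * eps_r * A / d
C = 8.854e-12 * 3.9 * 8116e-12 / 5e-6
Step 4: Convert to fF (multiply by 1e15).
C = 56.05 fF
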